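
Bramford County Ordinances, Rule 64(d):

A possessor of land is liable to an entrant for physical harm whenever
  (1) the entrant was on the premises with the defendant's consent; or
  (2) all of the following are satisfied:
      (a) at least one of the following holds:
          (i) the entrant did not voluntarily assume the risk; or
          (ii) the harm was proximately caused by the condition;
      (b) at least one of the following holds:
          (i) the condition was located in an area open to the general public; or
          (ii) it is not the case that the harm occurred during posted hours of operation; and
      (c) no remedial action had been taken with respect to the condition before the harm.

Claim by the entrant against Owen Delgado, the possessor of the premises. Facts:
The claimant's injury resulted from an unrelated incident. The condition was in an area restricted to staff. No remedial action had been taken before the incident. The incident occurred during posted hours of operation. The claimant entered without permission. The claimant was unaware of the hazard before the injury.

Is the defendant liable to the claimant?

(1) consent to enter — fails.
(i) no assumed risk — met.
(ii) proximate cause — not met.
(a): T OR F → true.
(i) public area — not met.
(ii) not (during posted hours) — not satisfied.
(b) = F OR F = false.
(c) no remedial action — met.
So (2) is not satisfied (T AND F AND T).
So Overall is not satisfied (F OR F).

No — not liable.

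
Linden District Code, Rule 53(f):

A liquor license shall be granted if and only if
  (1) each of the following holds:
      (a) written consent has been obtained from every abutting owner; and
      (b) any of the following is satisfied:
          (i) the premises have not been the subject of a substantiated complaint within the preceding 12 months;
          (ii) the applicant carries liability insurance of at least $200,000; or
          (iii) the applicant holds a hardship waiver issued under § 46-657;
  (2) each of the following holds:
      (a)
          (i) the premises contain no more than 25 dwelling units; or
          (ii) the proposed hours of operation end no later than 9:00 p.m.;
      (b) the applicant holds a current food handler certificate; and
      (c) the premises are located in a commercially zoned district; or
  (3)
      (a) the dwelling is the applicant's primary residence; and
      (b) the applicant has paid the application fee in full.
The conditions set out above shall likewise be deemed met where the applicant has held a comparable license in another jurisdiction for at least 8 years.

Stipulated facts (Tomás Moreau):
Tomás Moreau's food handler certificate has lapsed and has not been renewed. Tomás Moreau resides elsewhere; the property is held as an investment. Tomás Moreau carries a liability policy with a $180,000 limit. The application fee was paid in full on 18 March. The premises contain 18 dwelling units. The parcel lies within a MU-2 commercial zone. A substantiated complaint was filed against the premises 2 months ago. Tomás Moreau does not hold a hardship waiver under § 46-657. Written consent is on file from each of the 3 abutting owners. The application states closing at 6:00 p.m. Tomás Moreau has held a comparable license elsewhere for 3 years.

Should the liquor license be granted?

No — denied.

(a) all abutters consent — holds.
(i) no complaint in 12 mo. — not met.
(ii) insurance ≥ $200,000 — not satisfied.
(iii) hardship waiver — not satisfied.
So (b) is not satisfied (F OR F OR F).
(1): T AND F → false.
(i) ≤ 25 units — satisfied.
(ii) closes by 9 p.m. — satisfied.
(a) = T OR T = true.
(b) food handler cert. — not met.
(c) commercially zoned — holds.
(2): T AND F AND T → false.
(a) primary residence — not met.
(b) fee paid — met.
So (3) is not satisfied (F AND T).
Overall = F OR F OR F = false.
Exception (prior license ≥ 8 yr) — not satisfied.
Result: main false OR exception false → false.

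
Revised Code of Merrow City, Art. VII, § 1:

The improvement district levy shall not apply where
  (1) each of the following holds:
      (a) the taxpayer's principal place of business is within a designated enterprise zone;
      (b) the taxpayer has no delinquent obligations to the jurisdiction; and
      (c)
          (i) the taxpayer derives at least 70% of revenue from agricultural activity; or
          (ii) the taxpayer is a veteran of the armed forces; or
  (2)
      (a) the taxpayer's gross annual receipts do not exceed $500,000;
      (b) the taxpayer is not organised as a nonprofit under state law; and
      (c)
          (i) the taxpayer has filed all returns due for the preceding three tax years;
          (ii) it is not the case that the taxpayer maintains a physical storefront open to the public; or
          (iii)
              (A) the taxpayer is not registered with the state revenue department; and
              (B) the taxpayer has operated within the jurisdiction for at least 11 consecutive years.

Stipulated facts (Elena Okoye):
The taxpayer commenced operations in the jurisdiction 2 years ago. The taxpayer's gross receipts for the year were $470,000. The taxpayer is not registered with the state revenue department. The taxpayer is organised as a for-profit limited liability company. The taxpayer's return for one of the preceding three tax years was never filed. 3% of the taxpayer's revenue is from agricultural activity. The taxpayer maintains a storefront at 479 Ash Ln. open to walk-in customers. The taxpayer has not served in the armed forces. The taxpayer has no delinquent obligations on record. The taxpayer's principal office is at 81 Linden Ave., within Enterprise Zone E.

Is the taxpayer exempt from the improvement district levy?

(a) in enterprise zone — satisfied.
(b) no delinquency — met.
(i) ≥70% agricultural — not met.
(ii) veteran — fails.
So (c) is not satisfied (F OR F).
(1): T AND T AND F → false.
(a) receipts ≤ $500,000 — satisfied.
(b) not (nonprofit) — holds.
(i) returns current — not met.
(ii) not (has storefront) — not met.
(A) not (state-registered) — satisfied.
(B) ≥ 11 yrs in jurisdiction — not satisfied.
(iii) = T AND F = false.
(c) = F OR F OR F = false.
So (2) is not satisfied (T AND T AND F).
Overall: F OR F → false.

No — not exempt.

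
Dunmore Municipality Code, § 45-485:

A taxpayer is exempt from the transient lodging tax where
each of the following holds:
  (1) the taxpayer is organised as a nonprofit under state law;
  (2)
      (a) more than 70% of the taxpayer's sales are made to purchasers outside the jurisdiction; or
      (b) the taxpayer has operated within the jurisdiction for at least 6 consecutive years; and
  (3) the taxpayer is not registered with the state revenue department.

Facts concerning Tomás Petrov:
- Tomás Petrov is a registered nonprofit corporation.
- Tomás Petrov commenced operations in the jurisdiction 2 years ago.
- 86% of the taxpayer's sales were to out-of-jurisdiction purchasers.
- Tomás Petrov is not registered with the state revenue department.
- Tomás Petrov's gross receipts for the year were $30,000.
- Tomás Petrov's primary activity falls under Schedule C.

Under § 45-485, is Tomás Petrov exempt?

Yes — exempt.

(1) nonprofit — holds.
(a) >70% out-of-jur. sales — holds.
(b) ≥ 6 yrs in jurisdiction — not met.
(2): T OR F → true.
(3) not (state-registered) — met.
Overall = T AND T AND T = true.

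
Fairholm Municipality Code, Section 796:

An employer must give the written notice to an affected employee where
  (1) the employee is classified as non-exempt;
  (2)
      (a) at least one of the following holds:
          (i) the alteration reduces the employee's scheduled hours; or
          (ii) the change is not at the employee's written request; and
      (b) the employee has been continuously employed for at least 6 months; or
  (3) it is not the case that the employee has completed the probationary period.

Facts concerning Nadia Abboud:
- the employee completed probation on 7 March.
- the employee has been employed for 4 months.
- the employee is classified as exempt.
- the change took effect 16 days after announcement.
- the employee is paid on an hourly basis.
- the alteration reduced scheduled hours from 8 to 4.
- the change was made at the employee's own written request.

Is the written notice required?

No — not required.

(1) non-exempt — fails.
(i) hours reduced — satisfied.
(ii) not employee-requested — not met.
(a) = T OR F = true.
(b) tenure ≥ 6 mo. — not met.
(2) = T AND F = false.
(3) not (past probation) — not satisfied.
So Overall is not satisfied (F OR F OR F).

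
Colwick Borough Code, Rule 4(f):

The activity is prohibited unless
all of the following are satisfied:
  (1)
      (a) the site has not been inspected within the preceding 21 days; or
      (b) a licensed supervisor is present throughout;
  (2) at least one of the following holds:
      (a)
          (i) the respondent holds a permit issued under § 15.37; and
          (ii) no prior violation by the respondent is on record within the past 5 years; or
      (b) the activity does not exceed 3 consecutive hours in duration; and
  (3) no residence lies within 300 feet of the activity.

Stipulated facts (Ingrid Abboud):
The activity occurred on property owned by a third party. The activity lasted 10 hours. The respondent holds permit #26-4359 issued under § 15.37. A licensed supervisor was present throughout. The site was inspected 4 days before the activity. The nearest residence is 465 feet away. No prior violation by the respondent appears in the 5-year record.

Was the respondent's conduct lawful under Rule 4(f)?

Yes — lawful.

(a) not (site inspected) — not met.
(b) supervisor present — satisfied.
(1): F OR T → true.
(i) holds permit — holds.
(ii) no prior violation — holds.
(a) = T AND T = true.
(b) ≤ 3 hrs duration — fails.
(2): T OR F → true.
(3) no residence in 300 ft — holds.
Overall = T AND T AND T = true.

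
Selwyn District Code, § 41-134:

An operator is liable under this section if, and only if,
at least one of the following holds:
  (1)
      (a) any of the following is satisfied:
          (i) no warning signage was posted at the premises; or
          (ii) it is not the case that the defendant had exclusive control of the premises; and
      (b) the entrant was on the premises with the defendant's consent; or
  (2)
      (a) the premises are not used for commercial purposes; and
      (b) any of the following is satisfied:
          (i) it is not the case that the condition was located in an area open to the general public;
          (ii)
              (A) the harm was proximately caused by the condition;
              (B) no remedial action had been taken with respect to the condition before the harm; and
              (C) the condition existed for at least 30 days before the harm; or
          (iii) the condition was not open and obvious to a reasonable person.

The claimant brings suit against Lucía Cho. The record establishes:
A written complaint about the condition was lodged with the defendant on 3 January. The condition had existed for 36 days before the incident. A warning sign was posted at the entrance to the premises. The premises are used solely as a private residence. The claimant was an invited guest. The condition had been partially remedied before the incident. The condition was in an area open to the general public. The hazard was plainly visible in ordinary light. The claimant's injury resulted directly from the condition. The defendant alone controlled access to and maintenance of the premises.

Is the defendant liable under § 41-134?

No — not liable.

(i) no signage posted — fails.
(ii) not (exclusive control) — not satisfied.
(a): F OR F → false.
(b) consent to enter — met.
(1): F AND T → false.
(a) not (commercial use) — holds.
(i) not (public area) — not met.
(A) proximate cause — satisfied.
(B) no remedial action — not met.
(C) condition ≥30 days old — holds.
(ii) = T AND F AND T = false.
(iii) not open/obvious — not met.
(b): F OR F OR F → false.
(2) = T AND F = false.
Overall: F OR F → false.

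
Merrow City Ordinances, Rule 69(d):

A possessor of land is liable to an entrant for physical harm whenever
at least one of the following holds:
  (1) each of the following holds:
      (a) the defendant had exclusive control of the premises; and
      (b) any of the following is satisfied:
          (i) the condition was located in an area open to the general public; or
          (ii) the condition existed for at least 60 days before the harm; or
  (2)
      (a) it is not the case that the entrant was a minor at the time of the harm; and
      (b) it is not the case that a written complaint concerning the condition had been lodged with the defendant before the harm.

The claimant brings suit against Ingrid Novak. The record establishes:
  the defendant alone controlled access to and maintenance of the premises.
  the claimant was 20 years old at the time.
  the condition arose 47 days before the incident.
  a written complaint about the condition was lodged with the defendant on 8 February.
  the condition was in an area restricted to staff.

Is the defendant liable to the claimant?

(a) exclusive control — satisfied.
(i) public area — not met.
(ii) condition ≥60 days old — not met.
So (b) is not satisfied (F OR F).
(1) = T AND F = false.
(a) not (entrant a minor) — met.
(b) not (complaint lodged) — not met.
(2): T AND F → false.
Overall = F OR F = false.

No — not liable.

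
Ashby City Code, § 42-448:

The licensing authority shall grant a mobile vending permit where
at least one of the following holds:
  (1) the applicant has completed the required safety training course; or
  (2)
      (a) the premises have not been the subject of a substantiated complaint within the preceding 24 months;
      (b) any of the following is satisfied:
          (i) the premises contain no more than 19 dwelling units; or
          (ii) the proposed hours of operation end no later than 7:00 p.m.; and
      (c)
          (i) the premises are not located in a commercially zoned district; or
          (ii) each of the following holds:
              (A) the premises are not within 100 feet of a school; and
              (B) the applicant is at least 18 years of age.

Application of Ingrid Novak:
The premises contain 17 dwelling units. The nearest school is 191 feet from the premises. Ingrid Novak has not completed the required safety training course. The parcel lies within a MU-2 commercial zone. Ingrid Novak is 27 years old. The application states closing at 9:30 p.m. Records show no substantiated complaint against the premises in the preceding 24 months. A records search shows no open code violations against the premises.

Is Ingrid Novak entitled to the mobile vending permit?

Yes — granted.

(1) safety training — not met.
(a) no complaint in 24 mo. — holds.
(i) ≤ 19 units — holds.
(ii) closes by 7 p.m. — fails.
So (b) is satisfied (T OR F).
(i) not (commercially zoned) — not satisfied.
(A) ≥100 ft from school — met.
(B) age ≥ 18 — met.
(ii): T AND T → true.
(c) = F OR T = true.
So (2) is satisfied (T AND T AND T).
So Overall is satisfied (F OR T).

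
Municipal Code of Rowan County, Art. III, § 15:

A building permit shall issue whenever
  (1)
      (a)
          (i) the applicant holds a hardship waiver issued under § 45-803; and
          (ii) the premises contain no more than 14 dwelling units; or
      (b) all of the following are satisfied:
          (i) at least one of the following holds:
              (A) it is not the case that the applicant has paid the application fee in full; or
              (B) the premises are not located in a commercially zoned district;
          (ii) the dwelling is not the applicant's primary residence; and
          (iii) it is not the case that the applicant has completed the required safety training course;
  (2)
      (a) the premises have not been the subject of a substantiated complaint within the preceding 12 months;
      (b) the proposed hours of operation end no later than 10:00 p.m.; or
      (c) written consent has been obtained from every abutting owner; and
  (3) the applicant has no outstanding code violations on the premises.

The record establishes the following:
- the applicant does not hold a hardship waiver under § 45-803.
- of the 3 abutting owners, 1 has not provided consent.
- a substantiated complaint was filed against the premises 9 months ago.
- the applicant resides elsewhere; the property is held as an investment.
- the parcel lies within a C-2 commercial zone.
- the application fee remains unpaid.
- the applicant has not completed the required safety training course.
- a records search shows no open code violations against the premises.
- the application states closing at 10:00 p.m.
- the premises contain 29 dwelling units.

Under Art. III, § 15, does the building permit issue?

(i) hardship waiver — not satisfied.
(ii) ≤ 14 units — not met.
So (a) is not satisfied (F AND F).
(A) not (fee paid) — satisfied.
(B) not (commercially zoned) — not met.
(i) = T OR F = true.
(ii) not (primary residence) — holds.
(iii) not (safety training) — holds.
(b) = T AND T AND T = true.
(1): F OR T → true.
(a) no complaint in 12 mo. — not met.
(b) closes by 10 p.m. — satisfied.
(c) all abutters consent — fails.
(2): F OR T OR F → true.
(3) no code violations — met.
Overall = T AND T AND T = true.

Yes — granted.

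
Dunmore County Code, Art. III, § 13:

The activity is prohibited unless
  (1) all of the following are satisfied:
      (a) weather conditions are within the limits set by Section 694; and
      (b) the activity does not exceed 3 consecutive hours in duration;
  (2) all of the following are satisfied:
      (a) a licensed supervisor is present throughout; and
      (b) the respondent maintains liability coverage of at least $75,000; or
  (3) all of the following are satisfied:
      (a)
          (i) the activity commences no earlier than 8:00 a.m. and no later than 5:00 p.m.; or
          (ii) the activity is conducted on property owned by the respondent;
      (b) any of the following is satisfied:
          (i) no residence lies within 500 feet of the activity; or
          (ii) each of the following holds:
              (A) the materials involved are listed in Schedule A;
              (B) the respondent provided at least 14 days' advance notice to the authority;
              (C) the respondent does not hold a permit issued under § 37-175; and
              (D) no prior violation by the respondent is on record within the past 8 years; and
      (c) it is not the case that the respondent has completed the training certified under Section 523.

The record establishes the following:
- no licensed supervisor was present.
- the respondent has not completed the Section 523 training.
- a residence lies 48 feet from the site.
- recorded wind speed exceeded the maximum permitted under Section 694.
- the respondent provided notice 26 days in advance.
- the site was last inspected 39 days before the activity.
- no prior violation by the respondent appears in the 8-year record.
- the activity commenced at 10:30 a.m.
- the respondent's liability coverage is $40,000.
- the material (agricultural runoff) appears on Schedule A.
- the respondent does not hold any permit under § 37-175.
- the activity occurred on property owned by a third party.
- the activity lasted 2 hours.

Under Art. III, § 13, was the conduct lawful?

(a) weather ok — not satisfied.
(b) ≤ 3 hrs duration — met.
So (1) is not satisfied (F AND T).
(a) supervisor present — not satisfied.
(b) coverage ≥ $75,000 — not satisfied.
(2) = F AND F = false.
(i) start within hours — satisfied.
(ii) own property — fails.
(a): T OR F → true.
(i) no residence in 500 ft — not satisfied.
(A) Schedule A material — holds.
(B) ≥14 days' notice — holds.
(C) not (holds permit) — satisfied.
(D) no prior violation — satisfied.
(ii): T AND T AND T AND T → true.
So (b) is satisfied (F OR T).
(c) not (training certified) — satisfied.
So (3) is satisfied (T AND T AND T).
Overall: F OR F OR T → true.

Yes — lawful.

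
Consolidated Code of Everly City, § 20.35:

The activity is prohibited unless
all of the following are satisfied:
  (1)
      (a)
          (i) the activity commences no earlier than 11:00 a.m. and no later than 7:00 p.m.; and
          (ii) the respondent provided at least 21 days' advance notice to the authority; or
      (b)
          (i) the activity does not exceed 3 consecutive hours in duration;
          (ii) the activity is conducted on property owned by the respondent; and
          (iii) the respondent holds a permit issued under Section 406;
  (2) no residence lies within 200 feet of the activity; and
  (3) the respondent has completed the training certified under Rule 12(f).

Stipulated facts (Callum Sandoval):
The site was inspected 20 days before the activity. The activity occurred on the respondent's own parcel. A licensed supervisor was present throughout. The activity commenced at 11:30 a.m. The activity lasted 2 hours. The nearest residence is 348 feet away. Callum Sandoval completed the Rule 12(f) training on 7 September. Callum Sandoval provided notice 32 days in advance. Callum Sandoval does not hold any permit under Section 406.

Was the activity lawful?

(i) start within hours — met.
(ii) ≥21 days' notice — satisfied.
(a): T AND T → true.
(i) ≤ 3 hrs duration — holds.
(ii) own property — met.
(iii) holds permit — not met.
(b) = T AND T AND F = false.
(1) = T OR F = true.
(2) no residence in 200 ft — met.
(3) training certified — holds.
Overall = T AND T AND T = true.

Yes — lawful.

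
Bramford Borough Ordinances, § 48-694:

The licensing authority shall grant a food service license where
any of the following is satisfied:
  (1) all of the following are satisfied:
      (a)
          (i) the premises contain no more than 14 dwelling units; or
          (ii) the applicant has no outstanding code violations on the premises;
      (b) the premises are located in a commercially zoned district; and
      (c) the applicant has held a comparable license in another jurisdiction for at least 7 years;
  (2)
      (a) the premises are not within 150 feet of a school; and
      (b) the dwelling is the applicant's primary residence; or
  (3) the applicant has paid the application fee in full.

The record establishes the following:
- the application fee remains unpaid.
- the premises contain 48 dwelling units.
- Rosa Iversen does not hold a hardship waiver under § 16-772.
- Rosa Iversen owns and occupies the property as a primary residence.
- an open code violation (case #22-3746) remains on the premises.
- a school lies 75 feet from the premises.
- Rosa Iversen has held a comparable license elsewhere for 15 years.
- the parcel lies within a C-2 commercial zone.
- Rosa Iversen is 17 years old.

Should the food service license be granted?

(i) ≤ 14 units — not met.
(ii) no code violations — not satisfied.
(a): F OR F → false.
(b) commercially zoned — satisfied.
(c) prior license ≥ 7 yr — met.
(1) = F AND T AND T = false.
(a) ≥150 ft from school — fails.
(b) primary residence — met.
(2): F AND T → false.
(3) fee paid — fails.
Overall: F OR F OR F → false.

No — denied.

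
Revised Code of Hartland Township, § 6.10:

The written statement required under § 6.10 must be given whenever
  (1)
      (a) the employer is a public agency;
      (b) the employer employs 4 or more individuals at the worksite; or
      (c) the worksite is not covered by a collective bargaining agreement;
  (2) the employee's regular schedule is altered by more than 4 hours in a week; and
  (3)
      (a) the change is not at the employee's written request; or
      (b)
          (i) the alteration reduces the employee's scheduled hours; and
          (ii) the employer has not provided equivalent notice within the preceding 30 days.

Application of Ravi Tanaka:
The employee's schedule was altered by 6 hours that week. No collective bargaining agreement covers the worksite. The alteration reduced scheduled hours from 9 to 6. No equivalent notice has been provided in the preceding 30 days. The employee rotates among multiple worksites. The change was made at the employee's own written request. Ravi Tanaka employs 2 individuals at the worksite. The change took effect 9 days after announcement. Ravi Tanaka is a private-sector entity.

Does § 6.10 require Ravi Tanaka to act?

(a) public agency — not met.
(b) ≥ 4 at site — not met.
(c) no CBA — satisfied.
So (1) is satisfied (F OR F OR T).
(2) schedule shift > 4h — met.
(a) not employee-requested — not met.
(i) hours reduced — holds.
(ii) no recent notice — satisfied.
(b) = T AND T = true.
(3): F OR T → true.
Overall = T AND T AND T = true.

Yes — required.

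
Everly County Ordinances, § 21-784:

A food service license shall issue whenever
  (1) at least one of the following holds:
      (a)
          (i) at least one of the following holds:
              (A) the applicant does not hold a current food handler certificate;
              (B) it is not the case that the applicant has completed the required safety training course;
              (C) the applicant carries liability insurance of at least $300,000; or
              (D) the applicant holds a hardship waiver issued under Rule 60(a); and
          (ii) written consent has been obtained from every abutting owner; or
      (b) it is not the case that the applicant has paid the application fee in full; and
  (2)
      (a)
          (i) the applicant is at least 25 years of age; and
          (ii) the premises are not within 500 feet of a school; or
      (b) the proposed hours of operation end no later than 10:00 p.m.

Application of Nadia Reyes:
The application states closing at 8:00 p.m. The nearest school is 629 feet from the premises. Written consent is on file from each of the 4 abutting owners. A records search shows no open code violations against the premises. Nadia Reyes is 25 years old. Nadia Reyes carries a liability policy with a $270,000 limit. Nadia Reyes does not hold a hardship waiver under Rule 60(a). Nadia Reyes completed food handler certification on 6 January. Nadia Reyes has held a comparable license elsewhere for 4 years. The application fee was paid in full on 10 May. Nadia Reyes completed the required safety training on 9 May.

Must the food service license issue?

No — denied.

(A) not (food handler cert.) — not satisfied.
(B) not (safety training) — not satisfied.
(C) insurance ≥ $300,000 — not satisfied.
(D) hardship waiver — not satisfied.
(i) = F OR F OR F OR F = false.
(ii) all abutters consent — met.
(a): F AND T → false.
(b) not (fee paid) — not met.
(1) = F OR F = false.
(i) age ≥ 25 — holds.
(ii) ≥500 ft from school — holds.
(a) = T AND T = true.
(b) closes by 10 p.m. — holds.
(2): T OR T → true.
So Overall is not satisfied (F AND T).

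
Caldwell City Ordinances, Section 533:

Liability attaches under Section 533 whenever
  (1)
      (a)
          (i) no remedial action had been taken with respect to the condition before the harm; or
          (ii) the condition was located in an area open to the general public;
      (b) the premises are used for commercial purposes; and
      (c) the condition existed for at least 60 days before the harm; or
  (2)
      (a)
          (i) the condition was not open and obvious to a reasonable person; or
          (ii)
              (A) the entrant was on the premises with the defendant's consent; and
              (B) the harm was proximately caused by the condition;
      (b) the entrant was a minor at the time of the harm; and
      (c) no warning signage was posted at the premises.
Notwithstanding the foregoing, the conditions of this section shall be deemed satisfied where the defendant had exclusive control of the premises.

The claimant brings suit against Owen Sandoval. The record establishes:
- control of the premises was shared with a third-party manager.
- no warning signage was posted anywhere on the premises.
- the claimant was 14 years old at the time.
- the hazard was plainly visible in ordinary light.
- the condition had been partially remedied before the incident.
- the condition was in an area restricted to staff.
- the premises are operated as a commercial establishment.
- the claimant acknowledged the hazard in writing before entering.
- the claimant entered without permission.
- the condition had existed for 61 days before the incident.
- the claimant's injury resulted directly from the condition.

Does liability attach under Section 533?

No — not liable.

(i) no remedial action — not satisfied.
(ii) public area — not satisfied.
(a): F OR F → false.
(b) commercial use — holds.
(c) condition ≥60 days old — holds.
(1) = F AND T AND T = false.
(i) not open/obvious — not met.
(A) consent to enter — fails.
(B) proximate cause — satisfied.
So (ii) is not satisfied (F AND T).
So (a) is not satisfied (F OR F).
(b) entrant a minor — met.
(c) no signage posted — satisfied.
(2): F AND T AND T → false.
Overall = F OR F = false.
Exception (exclusive control) — not satisfied.
Result: main false OR exception false → false.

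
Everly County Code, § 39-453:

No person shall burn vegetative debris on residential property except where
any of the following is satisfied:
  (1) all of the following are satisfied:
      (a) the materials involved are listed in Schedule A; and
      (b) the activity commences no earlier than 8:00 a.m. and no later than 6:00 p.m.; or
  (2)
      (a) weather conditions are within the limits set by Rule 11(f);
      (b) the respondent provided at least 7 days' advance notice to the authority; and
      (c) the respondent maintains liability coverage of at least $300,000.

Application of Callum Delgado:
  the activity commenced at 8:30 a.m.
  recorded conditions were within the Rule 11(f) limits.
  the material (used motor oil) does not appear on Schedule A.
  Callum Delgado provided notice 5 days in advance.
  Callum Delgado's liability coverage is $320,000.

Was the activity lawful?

No — unlawful.

(a) Schedule A material — fails.
(b) start within hours — satisfied.
(1) = F AND T = false.
(a) weather ok — holds.
(b) ≥7 days' notice — not met.
(c) coverage ≥ $300,000 — holds.
(2): T AND F AND T → false.
So Overall is not satisfied (F OR F).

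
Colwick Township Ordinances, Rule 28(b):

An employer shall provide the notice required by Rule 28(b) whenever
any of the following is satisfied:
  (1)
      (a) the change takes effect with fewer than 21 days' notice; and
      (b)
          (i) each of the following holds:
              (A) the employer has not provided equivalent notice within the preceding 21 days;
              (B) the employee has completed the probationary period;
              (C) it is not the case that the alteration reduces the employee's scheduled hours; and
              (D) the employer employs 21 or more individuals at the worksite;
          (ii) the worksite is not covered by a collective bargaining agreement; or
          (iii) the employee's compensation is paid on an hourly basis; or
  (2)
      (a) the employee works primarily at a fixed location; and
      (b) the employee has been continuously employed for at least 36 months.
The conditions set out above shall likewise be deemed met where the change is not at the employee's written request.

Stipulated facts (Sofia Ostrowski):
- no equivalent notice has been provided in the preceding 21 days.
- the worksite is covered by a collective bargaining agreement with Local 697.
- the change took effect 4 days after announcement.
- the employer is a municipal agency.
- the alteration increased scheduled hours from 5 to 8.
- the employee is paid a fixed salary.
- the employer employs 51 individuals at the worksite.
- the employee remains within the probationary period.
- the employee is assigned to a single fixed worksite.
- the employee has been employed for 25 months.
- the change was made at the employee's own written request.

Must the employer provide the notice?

(a) < 21 days' notice — satisfied.
(A) no recent notice — holds.
(B) past probation — not met.
(C) not (hours reduced) — holds.
(D) ≥ 21 at site — met.
(i) = T AND F AND T AND T = false.
(ii) no CBA — not satisfied.
(iii) hourly-paid — not met.
(b): F OR F OR F → false.
So (1) is not satisfied (T AND F).
(a) fixed location — satisfied.
(b) tenure ≥ 36 mo. — fails.
(2) = T AND F = false.
Overall = F OR F = false.
Exception (not employee-requested) — not satisfied.
Result: main false OR exception false → false.

No — not required.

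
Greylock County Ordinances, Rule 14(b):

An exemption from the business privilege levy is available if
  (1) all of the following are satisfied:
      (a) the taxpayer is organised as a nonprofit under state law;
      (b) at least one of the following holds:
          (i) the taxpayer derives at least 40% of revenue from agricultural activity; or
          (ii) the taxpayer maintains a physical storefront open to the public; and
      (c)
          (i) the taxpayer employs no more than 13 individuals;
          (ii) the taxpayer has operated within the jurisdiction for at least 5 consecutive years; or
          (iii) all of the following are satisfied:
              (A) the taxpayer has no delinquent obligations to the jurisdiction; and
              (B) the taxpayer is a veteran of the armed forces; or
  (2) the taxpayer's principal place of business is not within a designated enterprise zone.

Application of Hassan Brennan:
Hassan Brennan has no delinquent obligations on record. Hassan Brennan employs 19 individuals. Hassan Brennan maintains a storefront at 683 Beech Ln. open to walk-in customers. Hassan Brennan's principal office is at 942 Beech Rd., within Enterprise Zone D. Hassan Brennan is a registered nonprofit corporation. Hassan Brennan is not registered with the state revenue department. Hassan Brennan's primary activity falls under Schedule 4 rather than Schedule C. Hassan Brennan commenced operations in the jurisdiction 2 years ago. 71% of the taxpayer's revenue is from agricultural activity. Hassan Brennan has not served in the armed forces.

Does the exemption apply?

(a) nonprofit — met.
(i) ≥40% agricultural — satisfied.
(ii) has storefront — satisfied.
(b) = T OR T = true.
(i) ≤ 13 employees — fails.
(ii) ≥ 5 yrs in jurisdiction — not satisfied.
(A) no delinquency — satisfied.
(B) veteran — not met.
(iii) = T AND F = false.
So (c) is not satisfied (F OR F OR F).
So (1) is not satisfied (T AND T AND F).
(2) not (in enterprise zone) — not met.
Overall = F OR F = false.

No — not exempt.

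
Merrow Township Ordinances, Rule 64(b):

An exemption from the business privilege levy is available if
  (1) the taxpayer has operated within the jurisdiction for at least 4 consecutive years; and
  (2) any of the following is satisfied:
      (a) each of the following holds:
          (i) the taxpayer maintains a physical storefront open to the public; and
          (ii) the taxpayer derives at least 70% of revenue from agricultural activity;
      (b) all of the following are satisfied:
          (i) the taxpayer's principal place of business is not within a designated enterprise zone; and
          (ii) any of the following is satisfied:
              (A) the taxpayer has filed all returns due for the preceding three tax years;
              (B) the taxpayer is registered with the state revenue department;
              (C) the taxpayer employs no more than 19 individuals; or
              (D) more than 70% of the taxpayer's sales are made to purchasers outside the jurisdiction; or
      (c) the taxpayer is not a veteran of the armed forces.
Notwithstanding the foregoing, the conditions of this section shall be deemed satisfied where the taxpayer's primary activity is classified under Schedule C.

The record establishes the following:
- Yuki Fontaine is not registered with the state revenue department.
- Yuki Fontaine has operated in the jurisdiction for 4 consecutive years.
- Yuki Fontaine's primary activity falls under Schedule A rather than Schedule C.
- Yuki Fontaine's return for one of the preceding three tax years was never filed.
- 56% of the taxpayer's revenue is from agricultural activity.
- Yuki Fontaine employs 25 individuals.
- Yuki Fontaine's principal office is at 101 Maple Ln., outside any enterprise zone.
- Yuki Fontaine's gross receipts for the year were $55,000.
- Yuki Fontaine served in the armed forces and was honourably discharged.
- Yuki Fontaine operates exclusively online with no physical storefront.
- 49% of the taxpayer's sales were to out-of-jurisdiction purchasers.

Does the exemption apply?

No — not exempt.

(1) ≥ 4 yrs in jurisdiction — met.
(i) has storefront — fails.
(ii) ≥70% agricultural — not satisfied.
So (a) is not satisfied (F AND F).
(i) not (in enterprise zone) — met.
(A) returns current — not met.
(B) state-registered — not met.
(C) ≤ 19 employees — fails.
(D) >70% out-of-jur. sales — fails.
(ii) = F OR F OR F OR F = false.
(b) = T AND F = false.
(c) not (veteran) — not met.
(2): F OR F OR F → false.
Overall = T AND F = false.
Exception (Schedule C activity) — not satisfied.
Result: main false OR exception false → false.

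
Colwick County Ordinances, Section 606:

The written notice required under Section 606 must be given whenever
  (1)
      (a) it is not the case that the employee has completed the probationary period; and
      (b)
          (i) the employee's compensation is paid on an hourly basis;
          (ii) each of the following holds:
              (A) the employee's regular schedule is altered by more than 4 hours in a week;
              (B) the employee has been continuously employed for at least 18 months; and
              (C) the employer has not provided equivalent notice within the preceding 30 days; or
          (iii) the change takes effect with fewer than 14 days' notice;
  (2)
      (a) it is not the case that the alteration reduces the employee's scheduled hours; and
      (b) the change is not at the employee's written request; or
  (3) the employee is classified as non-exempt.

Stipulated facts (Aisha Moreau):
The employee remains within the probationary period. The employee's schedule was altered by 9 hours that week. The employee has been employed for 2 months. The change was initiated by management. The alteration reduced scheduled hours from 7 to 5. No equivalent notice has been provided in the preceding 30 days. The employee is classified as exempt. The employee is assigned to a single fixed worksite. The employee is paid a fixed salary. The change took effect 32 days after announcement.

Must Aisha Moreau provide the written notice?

No — not required.

(a) not (past probation) — satisfied.
(i) hourly-paid — not met.
(A) schedule shift > 4h — satisfied.
(B) tenure ≥ 18 mo. — not met.
(C) no recent notice — satisfied.
So (ii) is not satisfied (T AND F AND T).
(iii) < 14 days' notice — fails.
(b): F OR F OR F → false.
(1) = T AND F = false.
(a) not (hours reduced) — not satisfied.
(b) not employee-requested — holds.
(2): F AND T → false.
(3) non-exempt — not met.
Overall = F OR F OR F = false.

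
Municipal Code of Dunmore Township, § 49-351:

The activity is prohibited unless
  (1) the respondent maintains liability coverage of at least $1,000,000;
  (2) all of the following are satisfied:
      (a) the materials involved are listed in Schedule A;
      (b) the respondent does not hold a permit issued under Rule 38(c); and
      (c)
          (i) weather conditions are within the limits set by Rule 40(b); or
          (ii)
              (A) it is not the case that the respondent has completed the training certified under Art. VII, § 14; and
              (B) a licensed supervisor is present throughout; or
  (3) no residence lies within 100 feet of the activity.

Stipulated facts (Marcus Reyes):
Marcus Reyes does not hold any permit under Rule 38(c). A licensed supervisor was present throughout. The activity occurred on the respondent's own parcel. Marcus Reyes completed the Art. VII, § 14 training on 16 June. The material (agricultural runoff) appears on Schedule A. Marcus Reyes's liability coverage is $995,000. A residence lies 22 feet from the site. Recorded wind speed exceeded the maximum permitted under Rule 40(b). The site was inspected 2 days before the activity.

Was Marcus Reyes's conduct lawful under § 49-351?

(1) coverage ≥ $1,000,000 — not met.
(a) Schedule A material — holds.
(b) not (holds permit) — met.
(i) weather ok — not satisfied.
(A) not (training certified) — not met.
(B) supervisor present — holds.
(ii) = F AND T = false.
(c): F OR F → false.
(2): T AND T AND F → false.
(3) no residence in 100 ft — not satisfied.
So Overall is not satisfied (F OR F OR F).

No — unlawful.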